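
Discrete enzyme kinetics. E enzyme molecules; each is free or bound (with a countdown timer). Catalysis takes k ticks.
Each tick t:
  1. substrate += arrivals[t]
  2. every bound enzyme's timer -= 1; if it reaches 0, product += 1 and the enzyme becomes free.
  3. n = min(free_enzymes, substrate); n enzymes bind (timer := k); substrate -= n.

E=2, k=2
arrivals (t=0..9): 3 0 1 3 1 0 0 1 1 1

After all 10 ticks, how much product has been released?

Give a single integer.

t=0: arr=3 -> substrate=1 bound=2 product=0
t=1: arr=0 -> substrate=1 bound=2 product=0
t=2: arr=1 -> substrate=0 bound=2 product=2
t=3: arr=3 -> substrate=3 bound=2 product=2
t=4: arr=1 -> substrate=2 bound=2 product=4
t=5: arr=0 -> substrate=2 bound=2 product=4
t=6: arr=0 -> substrate=0 bound=2 product=6
t=7: arr=1 -> substrate=1 bound=2 product=6
t=8: arr=1 -> substrate=0 bound=2 product=8
t=9: arr=1 -> substrate=1 bound=2 product=8

Answer: 8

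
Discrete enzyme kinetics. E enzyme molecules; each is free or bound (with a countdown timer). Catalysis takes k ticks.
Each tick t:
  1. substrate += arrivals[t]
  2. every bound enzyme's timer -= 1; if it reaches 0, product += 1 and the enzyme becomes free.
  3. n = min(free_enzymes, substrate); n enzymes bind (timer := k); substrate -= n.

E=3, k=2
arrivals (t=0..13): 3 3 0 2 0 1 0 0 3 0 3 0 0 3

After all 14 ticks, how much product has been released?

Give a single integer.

t=0: arr=3 -> substrate=0 bound=3 product=0
t=1: arr=3 -> substrate=3 bound=3 product=0
t=2: arr=0 -> substrate=0 bound=3 product=3
t=3: arr=2 -> substrate=2 bound=3 product=3
t=4: arr=0 -> substrate=0 bound=2 product=6
t=5: arr=1 -> substrate=0 bound=3 product=6
t=6: arr=0 -> substrate=0 bound=1 product=8
t=7: arr=0 -> substrate=0 bound=0 product=9
t=8: arr=3 -> substrate=0 bound=3 product=9
t=9: arr=0 -> substrate=0 bound=3 product=9
t=10: arr=3 -> substrate=0 bound=3 product=12
t=11: arr=0 -> substrate=0 bound=3 product=12
t=12: arr=0 -> substrate=0 bound=0 product=15
t=13: arr=3 -> substrate=0 bound=3 product=15

Answer: 15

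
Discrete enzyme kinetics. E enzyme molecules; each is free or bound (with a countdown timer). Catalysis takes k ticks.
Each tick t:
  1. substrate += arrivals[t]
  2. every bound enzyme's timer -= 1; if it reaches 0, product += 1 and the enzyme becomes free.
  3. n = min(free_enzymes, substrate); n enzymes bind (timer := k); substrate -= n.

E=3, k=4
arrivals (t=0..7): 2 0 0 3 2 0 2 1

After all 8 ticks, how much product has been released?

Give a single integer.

t=0: arr=2 -> substrate=0 bound=2 product=0
t=1: arr=0 -> substrate=0 bound=2 product=0
t=2: arr=0 -> substrate=0 bound=2 product=0
t=3: arr=3 -> substrate=2 bound=3 product=0
t=4: arr=2 -> substrate=2 bound=3 product=2
t=5: arr=0 -> substrate=2 bound=3 product=2
t=6: arr=2 -> substrate=4 bound=3 product=2
t=7: arr=1 -> substrate=4 bound=3 product=3

Answer: 3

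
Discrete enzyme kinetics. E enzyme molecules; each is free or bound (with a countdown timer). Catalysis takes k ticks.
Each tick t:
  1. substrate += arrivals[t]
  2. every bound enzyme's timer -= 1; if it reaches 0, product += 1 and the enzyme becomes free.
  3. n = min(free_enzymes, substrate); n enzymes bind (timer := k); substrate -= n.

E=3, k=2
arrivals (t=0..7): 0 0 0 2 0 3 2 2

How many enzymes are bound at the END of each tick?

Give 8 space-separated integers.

Answer: 0 0 0 2 2 3 3 3

Derivation:
t=0: arr=0 -> substrate=0 bound=0 product=0
t=1: arr=0 -> substrate=0 bound=0 product=0
t=2: arr=0 -> substrate=0 bound=0 product=0
t=3: arr=2 -> substrate=0 bound=2 product=0
t=4: arr=0 -> substrate=0 bound=2 product=0
t=5: arr=3 -> substrate=0 bound=3 product=2
t=6: arr=2 -> substrate=2 bound=3 product=2
t=7: arr=2 -> substrate=1 bound=3 product=5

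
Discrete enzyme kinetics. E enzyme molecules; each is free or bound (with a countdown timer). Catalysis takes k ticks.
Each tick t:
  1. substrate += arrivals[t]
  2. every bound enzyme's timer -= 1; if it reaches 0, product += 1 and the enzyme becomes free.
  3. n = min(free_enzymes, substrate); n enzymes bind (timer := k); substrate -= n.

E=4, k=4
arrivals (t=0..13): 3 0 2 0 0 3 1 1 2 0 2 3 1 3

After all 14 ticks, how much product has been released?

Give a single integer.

t=0: arr=3 -> substrate=0 bound=3 product=0
t=1: arr=0 -> substrate=0 bound=3 product=0
t=2: arr=2 -> substrate=1 bound=4 product=0
t=3: arr=0 -> substrate=1 bound=4 product=0
t=4: arr=0 -> substrate=0 bound=2 product=3
t=5: arr=3 -> substrate=1 bound=4 product=3
t=6: arr=1 -> substrate=1 bound=4 product=4
t=7: arr=1 -> substrate=2 bound=4 product=4
t=8: arr=2 -> substrate=3 bound=4 product=5
t=9: arr=0 -> substrate=1 bound=4 product=7
t=10: arr=2 -> substrate=2 bound=4 product=8
t=11: arr=3 -> substrate=5 bound=4 product=8
t=12: arr=1 -> substrate=5 bound=4 product=9
t=13: arr=3 -> substrate=6 bound=4 product=11

Answer: 11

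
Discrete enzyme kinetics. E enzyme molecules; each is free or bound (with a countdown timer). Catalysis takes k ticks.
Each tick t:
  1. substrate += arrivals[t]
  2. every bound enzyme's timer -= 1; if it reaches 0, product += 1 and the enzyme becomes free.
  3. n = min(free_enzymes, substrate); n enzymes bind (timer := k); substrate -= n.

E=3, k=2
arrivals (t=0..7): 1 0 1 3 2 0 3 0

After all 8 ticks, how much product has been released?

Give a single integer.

t=0: arr=1 -> substrate=0 bound=1 product=0
t=1: arr=0 -> substrate=0 bound=1 product=0
t=2: arr=1 -> substrate=0 bound=1 product=1
t=3: arr=3 -> substrate=1 bound=3 product=1
t=4: arr=2 -> substrate=2 bound=3 product=2
t=5: arr=0 -> substrate=0 bound=3 product=4
t=6: arr=3 -> substrate=2 bound=3 product=5
t=7: arr=0 -> substrate=0 bound=3 product=7

Answer: 7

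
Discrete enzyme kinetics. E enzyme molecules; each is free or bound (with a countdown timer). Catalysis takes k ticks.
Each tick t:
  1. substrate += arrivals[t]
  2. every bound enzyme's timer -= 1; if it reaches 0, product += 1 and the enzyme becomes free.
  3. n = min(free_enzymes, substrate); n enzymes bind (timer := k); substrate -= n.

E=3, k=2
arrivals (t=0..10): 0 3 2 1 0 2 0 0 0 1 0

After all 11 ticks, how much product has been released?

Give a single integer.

t=0: arr=0 -> substrate=0 bound=0 product=0
t=1: arr=3 -> substrate=0 bound=3 product=0
t=2: arr=2 -> substrate=2 bound=3 product=0
t=3: arr=1 -> substrate=0 bound=3 product=3
t=4: arr=0 -> substrate=0 bound=3 product=3
t=5: arr=2 -> substrate=0 bound=2 product=6
t=6: arr=0 -> substrate=0 bound=2 product=6
t=7: arr=0 -> substrate=0 bound=0 product=8
t=8: arr=0 -> substrate=0 bound=0 product=8
t=9: arr=1 -> substrate=0 bound=1 product=8
t=10: arr=0 -> substrate=0 bound=1 product=8

Answer: 8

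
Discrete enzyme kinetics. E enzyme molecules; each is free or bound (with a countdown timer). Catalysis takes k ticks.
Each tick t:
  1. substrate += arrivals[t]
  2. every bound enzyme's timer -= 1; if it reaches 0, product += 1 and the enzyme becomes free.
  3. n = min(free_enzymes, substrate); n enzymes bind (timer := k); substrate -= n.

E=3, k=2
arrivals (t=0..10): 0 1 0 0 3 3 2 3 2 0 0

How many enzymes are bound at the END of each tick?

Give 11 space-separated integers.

Answer: 0 1 1 0 3 3 3 3 3 3 3

Derivation:
t=0: arr=0 -> substrate=0 bound=0 product=0
t=1: arr=1 -> substrate=0 bound=1 product=0
t=2: arr=0 -> substrate=0 bound=1 product=0
t=3: arr=0 -> substrate=0 bound=0 product=1
t=4: arr=3 -> substrate=0 bound=3 product=1
t=5: arr=3 -> substrate=3 bound=3 product=1
t=6: arr=2 -> substrate=2 bound=3 product=4
t=7: arr=3 -> substrate=5 bound=3 product=4
t=8: arr=2 -> substrate=4 bound=3 product=7
t=9: arr=0 -> substrate=4 bound=3 product=7
t=10: arr=0 -> substrate=1 bound=3 product=10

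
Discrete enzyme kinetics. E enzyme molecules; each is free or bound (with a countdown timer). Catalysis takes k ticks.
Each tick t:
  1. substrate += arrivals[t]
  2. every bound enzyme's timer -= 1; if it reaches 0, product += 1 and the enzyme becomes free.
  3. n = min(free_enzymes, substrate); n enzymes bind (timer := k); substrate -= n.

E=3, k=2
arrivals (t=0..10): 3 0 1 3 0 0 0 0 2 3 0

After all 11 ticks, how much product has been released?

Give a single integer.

t=0: arr=3 -> substrate=0 bound=3 product=0
t=1: arr=0 -> substrate=0 bound=3 product=0
t=2: arr=1 -> substrate=0 bound=1 product=3
t=3: arr=3 -> substrate=1 bound=3 product=3
t=4: arr=0 -> substrate=0 bound=3 product=4
t=5: arr=0 -> substrate=0 bound=1 product=6
t=6: arr=0 -> substrate=0 bound=0 product=7
t=7: arr=0 -> substrate=0 bound=0 product=7
t=8: arr=2 -> substrate=0 bound=2 product=7
t=9: arr=3 -> substrate=2 bound=3 product=7
t=10: arr=0 -> substrate=0 bound=3 product=9

Answer: 9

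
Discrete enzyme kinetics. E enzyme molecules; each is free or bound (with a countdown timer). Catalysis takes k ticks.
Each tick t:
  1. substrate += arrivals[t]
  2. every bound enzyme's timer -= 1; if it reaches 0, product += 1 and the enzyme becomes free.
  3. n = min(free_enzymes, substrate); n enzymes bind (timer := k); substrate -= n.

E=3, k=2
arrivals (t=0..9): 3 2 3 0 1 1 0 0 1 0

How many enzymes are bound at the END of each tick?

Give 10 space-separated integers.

Answer: 3 3 3 3 3 3 1 1 1 1

Derivation:
t=0: arr=3 -> substrate=0 bound=3 product=0
t=1: arr=2 -> substrate=2 bound=3 product=0
t=2: arr=3 -> substrate=2 bound=3 product=3
t=3: arr=0 -> substrate=2 bound=3 product=3
t=4: arr=1 -> substrate=0 bound=3 product=6
t=5: arr=1 -> substrate=1 bound=3 product=6
t=6: arr=0 -> substrate=0 bound=1 product=9
t=7: arr=0 -> substrate=0 bound=1 product=9
t=8: arr=1 -> substrate=0 bound=1 product=10
t=9: arr=0 -> substrate=0 bound=1 product=10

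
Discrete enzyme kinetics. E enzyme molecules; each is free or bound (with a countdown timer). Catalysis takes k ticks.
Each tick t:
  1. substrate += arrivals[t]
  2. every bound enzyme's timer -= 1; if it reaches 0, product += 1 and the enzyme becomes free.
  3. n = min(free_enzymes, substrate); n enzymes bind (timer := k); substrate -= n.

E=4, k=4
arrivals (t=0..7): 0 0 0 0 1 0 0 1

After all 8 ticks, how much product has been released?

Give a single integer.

Answer: 0

Derivation:
t=0: arr=0 -> substrate=0 bound=0 product=0
t=1: arr=0 -> substrate=0 bound=0 product=0
t=2: arr=0 -> substrate=0 bound=0 product=0
t=3: arr=0 -> substrate=0 bound=0 product=0
t=4: arr=1 -> substrate=0 bound=1 product=0
t=5: arr=0 -> substrate=0 bound=1 product=0
t=6: arr=0 -> substrate=0 bound=1 product=0
t=7: arr=1 -> substrate=0 bound=2 product=0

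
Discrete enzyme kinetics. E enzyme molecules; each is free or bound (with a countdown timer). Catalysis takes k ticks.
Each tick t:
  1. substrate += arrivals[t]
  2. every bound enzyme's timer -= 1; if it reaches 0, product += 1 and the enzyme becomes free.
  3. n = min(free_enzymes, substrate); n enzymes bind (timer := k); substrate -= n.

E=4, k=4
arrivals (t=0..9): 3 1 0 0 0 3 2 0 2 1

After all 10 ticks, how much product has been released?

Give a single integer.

Answer: 7

Derivation:
t=0: arr=3 -> substrate=0 bound=3 product=0
t=1: arr=1 -> substrate=0 bound=4 product=0
t=2: arr=0 -> substrate=0 bound=4 product=0
t=3: arr=0 -> substrate=0 bound=4 product=0
t=4: arr=0 -> substrate=0 bound=1 product=3
t=5: arr=3 -> substrate=0 bound=3 product=4
t=6: arr=2 -> substrate=1 bound=4 product=4
t=7: arr=0 -> substrate=1 bound=4 product=4
t=8: arr=2 -> substrate=3 bound=4 product=4
t=9: arr=1 -> substrate=1 bound=4 product=7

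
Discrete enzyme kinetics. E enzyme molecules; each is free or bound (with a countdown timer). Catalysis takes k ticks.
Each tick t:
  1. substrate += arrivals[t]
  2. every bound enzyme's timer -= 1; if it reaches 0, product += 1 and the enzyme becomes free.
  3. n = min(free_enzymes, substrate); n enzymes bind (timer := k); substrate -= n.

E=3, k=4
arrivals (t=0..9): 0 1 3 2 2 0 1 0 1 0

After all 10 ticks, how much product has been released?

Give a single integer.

Answer: 4

Derivation:
t=0: arr=0 -> substrate=0 bound=0 product=0
t=1: arr=1 -> substrate=0 bound=1 product=0
t=2: arr=3 -> substrate=1 bound=3 product=0
t=3: arr=2 -> substrate=3 bound=3 product=0
t=4: arr=2 -> substrate=5 bound=3 product=0
t=5: arr=0 -> substrate=4 bound=3 product=1
t=6: arr=1 -> substrate=3 bound=3 product=3
t=7: arr=0 -> substrate=3 bound=3 product=3
t=8: arr=1 -> substrate=4 bound=3 product=3
t=9: arr=0 -> substrate=3 bound=3 product=4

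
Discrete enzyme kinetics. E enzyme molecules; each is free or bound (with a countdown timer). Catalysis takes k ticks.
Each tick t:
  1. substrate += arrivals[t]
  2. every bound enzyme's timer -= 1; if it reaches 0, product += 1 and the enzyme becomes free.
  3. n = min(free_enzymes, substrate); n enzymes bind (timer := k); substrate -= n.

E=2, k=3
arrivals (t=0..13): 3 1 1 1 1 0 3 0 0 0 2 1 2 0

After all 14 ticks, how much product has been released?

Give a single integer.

Answer: 8

Derivation:
t=0: arr=3 -> substrate=1 bound=2 product=0
t=1: arr=1 -> substrate=2 bound=2 product=0
t=2: arr=1 -> substrate=3 bound=2 product=0
t=3: arr=1 -> substrate=2 bound=2 product=2
t=4: arr=1 -> substrate=3 bound=2 product=2
t=5: arr=0 -> substrate=3 bound=2 product=2
t=6: arr=3 -> substrate=4 bound=2 product=4
t=7: arr=0 -> substrate=4 bound=2 product=4
t=8: arr=0 -> substrate=4 bound=2 product=4
t=9: arr=0 -> substrate=2 bound=2 product=6
t=10: arr=2 -> substrate=4 bound=2 product=6
t=11: arr=1 -> substrate=5 bound=2 product=6
t=12: arr=2 -> substrate=5 bound=2 product=8
t=13: arr=0 -> substrate=5 bound=2 product=8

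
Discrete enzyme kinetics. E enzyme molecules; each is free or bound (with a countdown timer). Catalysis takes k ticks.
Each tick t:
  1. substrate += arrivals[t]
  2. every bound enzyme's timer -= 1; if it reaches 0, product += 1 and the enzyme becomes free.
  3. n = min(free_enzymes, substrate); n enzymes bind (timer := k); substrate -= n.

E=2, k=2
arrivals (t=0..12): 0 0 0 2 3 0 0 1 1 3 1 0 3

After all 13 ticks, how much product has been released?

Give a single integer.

t=0: arr=0 -> substrate=0 bound=0 product=0
t=1: arr=0 -> substrate=0 bound=0 product=0
t=2: arr=0 -> substrate=0 bound=0 product=0
t=3: arr=2 -> substrate=0 bound=2 product=0
t=4: arr=3 -> substrate=3 bound=2 product=0
t=5: arr=0 -> substrate=1 bound=2 product=2
t=6: arr=0 -> substrate=1 bound=2 product=2
t=7: arr=1 -> substrate=0 bound=2 product=4
t=8: arr=1 -> substrate=1 bound=2 product=4
t=9: arr=3 -> substrate=2 bound=2 product=6
t=10: arr=1 -> substrate=3 bound=2 product=6
t=11: arr=0 -> substrate=1 bound=2 product=8
t=12: arr=3 -> substrate=4 bound=2 product=8

Answer: 8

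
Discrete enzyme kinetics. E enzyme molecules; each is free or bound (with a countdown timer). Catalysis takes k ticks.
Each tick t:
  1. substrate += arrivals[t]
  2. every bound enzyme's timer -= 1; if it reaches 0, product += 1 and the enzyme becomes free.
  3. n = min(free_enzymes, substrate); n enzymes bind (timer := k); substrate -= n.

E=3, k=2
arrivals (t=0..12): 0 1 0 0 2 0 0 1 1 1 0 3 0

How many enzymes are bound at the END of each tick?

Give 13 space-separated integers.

t=0: arr=0 -> substrate=0 bound=0 product=0
t=1: arr=1 -> substrate=0 bound=1 product=0
t=2: arr=0 -> substrate=0 bound=1 product=0
t=3: arr=0 -> substrate=0 bound=0 product=1
t=4: arr=2 -> substrate=0 bound=2 product=1
t=5: arr=0 -> substrate=0 bound=2 product=1
t=6: arr=0 -> substrate=0 bound=0 product=3
t=7: arr=1 -> substrate=0 bound=1 product=3
t=8: arr=1 -> substrate=0 bound=2 product=3
t=9: arr=1 -> substrate=0 bound=2 product=4
t=10: arr=0 -> substrate=0 bound=1 product=5
t=11: arr=3 -> substrate=0 bound=3 product=6
t=12: arr=0 -> substrate=0 bound=3 product=6

Answer: 0 1 1 0 2 2 0 1 2 2 1 3 3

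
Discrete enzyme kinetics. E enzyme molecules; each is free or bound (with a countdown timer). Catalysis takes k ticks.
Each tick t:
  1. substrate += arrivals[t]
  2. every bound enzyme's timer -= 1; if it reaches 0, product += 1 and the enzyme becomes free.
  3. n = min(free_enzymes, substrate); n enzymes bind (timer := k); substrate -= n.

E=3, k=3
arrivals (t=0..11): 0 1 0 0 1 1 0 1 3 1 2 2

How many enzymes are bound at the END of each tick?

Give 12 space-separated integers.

t=0: arr=0 -> substrate=0 bound=0 product=0
t=1: arr=1 -> substrate=0 bound=1 product=0
t=2: arr=0 -> substrate=0 bound=1 product=0
t=3: arr=0 -> substrate=0 bound=1 product=0
t=4: arr=1 -> substrate=0 bound=1 product=1
t=5: arr=1 -> substrate=0 bound=2 product=1
t=6: arr=0 -> substrate=0 bound=2 product=1
t=7: arr=1 -> substrate=0 bound=2 product=2
t=8: arr=3 -> substrate=1 bound=3 product=3
t=9: arr=1 -> substrate=2 bound=3 product=3
t=10: arr=2 -> substrate=3 bound=3 product=4
t=11: arr=2 -> substrate=3 bound=3 product=6

Answer: 0 1 1 1 1 2 2 2 3 3 3 3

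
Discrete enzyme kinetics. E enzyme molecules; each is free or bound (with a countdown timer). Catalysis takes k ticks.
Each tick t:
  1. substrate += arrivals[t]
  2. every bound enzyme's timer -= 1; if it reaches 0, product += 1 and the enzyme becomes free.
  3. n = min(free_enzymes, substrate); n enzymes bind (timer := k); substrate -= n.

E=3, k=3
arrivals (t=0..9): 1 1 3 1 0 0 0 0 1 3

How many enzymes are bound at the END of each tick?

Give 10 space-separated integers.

Answer: 1 2 3 3 3 3 2 1 1 3

Derivation:
t=0: arr=1 -> substrate=0 bound=1 product=0
t=1: arr=1 -> substrate=0 bound=2 product=0
t=2: arr=3 -> substrate=2 bound=3 product=0
t=3: arr=1 -> substrate=2 bound=3 product=1
t=4: arr=0 -> substrate=1 bound=3 product=2
t=5: arr=0 -> substrate=0 bound=3 product=3
t=6: arr=0 -> substrate=0 bound=2 product=4
t=7: arr=0 -> substrate=0 bound=1 product=5
t=8: arr=1 -> substrate=0 bound=1 product=6
t=9: arr=3 -> substrate=1 bound=3 product=6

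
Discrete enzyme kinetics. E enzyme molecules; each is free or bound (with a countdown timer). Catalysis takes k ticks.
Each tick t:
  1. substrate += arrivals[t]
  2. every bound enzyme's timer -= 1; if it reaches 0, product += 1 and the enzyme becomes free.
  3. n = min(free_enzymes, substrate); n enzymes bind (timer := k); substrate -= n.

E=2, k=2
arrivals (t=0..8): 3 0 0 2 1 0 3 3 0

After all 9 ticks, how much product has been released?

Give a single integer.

t=0: arr=3 -> substrate=1 bound=2 product=0
t=1: arr=0 -> substrate=1 bound=2 product=0
t=2: arr=0 -> substrate=0 bound=1 product=2
t=3: arr=2 -> substrate=1 bound=2 product=2
t=4: arr=1 -> substrate=1 bound=2 product=3
t=5: arr=0 -> substrate=0 bound=2 product=4
t=6: arr=3 -> substrate=2 bound=2 product=5
t=7: arr=3 -> substrate=4 bound=2 product=6
t=8: arr=0 -> substrate=3 bound=2 product=7

Answer: 7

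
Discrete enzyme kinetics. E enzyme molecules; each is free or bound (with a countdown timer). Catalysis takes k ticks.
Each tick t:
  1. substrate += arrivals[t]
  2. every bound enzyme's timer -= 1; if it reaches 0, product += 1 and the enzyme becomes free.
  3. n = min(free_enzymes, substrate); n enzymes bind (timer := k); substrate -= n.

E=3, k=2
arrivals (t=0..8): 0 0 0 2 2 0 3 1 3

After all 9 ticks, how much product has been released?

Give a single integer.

Answer: 6

Derivation:
t=0: arr=0 -> substrate=0 bound=0 product=0
t=1: arr=0 -> substrate=0 bound=0 product=0
t=2: arr=0 -> substrate=0 bound=0 product=0
t=3: arr=2 -> substrate=0 bound=2 product=0
t=4: arr=2 -> substrate=1 bound=3 product=0
t=5: arr=0 -> substrate=0 bound=2 product=2
t=6: arr=3 -> substrate=1 bound=3 product=3
t=7: arr=1 -> substrate=1 bound=3 product=4
t=8: arr=3 -> substrate=2 bound=3 product=6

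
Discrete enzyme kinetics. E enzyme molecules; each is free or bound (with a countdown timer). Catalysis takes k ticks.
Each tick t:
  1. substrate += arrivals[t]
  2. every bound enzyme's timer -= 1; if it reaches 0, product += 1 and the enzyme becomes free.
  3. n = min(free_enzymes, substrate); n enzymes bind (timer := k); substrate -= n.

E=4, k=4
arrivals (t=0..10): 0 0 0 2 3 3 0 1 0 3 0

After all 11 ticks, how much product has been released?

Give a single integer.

Answer: 4

Derivation:
t=0: arr=0 -> substrate=0 bound=0 product=0
t=1: arr=0 -> substrate=0 bound=0 product=0
t=2: arr=0 -> substrate=0 bound=0 product=0
t=3: arr=2 -> substrate=0 bound=2 product=0
t=4: arr=3 -> substrate=1 bound=4 product=0
t=5: arr=3 -> substrate=4 bound=4 product=0
t=6: arr=0 -> substrate=4 bound=4 product=0
t=7: arr=1 -> substrate=3 bound=4 product=2
t=8: arr=0 -> substrate=1 bound=4 product=4
t=9: arr=3 -> substrate=4 bound=4 product=4
t=10: arr=0 -> substrate=4 bound=4 product=4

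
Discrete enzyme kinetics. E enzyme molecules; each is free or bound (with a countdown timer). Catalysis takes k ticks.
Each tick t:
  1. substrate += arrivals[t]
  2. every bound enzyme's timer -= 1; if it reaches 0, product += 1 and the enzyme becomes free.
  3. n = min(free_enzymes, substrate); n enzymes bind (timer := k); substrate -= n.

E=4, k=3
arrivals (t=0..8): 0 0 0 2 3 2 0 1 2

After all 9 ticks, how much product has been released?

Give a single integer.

Answer: 4

Derivation:
t=0: arr=0 -> substrate=0 bound=0 product=0
t=1: arr=0 -> substrate=0 bound=0 product=0
t=2: arr=0 -> substrate=0 bound=0 product=0
t=3: arr=2 -> substrate=0 bound=2 product=0
t=4: arr=3 -> substrate=1 bound=4 product=0
t=5: arr=2 -> substrate=3 bound=4 product=0
t=6: arr=0 -> substrate=1 bound=4 product=2
t=7: arr=1 -> substrate=0 bound=4 product=4
t=8: arr=2 -> substrate=2 bound=4 product=4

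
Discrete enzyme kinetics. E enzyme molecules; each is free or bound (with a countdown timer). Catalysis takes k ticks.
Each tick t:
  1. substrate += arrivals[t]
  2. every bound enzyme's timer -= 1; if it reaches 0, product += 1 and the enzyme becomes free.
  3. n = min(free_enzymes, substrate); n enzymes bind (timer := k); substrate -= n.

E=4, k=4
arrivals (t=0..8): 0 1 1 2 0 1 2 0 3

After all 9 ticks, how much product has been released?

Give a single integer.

t=0: arr=0 -> substrate=0 bound=0 product=0
t=1: arr=1 -> substrate=0 bound=1 product=0
t=2: arr=1 -> substrate=0 bound=2 product=0
t=3: arr=2 -> substrate=0 bound=4 product=0
t=4: arr=0 -> substrate=0 bound=4 product=0
t=5: arr=1 -> substrate=0 bound=4 product=1
t=6: arr=2 -> substrate=1 bound=4 product=2
t=7: arr=0 -> substrate=0 bound=3 product=4
t=8: arr=3 -> substrate=2 bound=4 product=4

Answer: 4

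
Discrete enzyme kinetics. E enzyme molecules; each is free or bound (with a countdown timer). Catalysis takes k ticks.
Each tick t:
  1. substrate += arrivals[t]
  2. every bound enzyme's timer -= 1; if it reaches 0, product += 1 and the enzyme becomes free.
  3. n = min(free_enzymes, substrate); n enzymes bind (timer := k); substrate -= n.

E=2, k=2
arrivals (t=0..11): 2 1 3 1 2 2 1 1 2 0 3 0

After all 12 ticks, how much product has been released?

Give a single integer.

t=0: arr=2 -> substrate=0 bound=2 product=0
t=1: arr=1 -> substrate=1 bound=2 product=0
t=2: arr=3 -> substrate=2 bound=2 product=2
t=3: arr=1 -> substrate=3 bound=2 product=2
t=4: arr=2 -> substrate=3 bound=2 product=4
t=5: arr=2 -> substrate=5 bound=2 product=4
t=6: arr=1 -> substrate=4 bound=2 product=6
t=7: arr=1 -> substrate=5 bound=2 product=6
t=8: arr=2 -> substrate=5 bound=2 product=8
t=9: arr=0 -> substrate=5 bound=2 product=8
t=10: arr=3 -> substrate=6 bound=2 product=10
t=11: arr=0 -> substrate=6 bound=2 product=10

Answer: 10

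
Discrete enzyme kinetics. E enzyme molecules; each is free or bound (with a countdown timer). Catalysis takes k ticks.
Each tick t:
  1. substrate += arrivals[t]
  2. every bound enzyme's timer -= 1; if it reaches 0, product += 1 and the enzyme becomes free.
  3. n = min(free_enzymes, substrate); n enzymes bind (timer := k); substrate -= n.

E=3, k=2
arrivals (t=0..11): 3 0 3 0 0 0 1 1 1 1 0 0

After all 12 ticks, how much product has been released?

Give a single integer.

Answer: 10

Derivation:
t=0: arr=3 -> substrate=0 bound=3 product=0
t=1: arr=0 -> substrate=0 bound=3 product=0
t=2: arr=3 -> substrate=0 bound=3 product=3
t=3: arr=0 -> substrate=0 bound=3 product=3
t=4: arr=0 -> substrate=0 bound=0 product=6
t=5: arr=0 -> substrate=0 bound=0 product=6
t=6: arr=1 -> substrate=0 bound=1 product=6
t=7: arr=1 -> substrate=0 bound=2 product=6
t=8: arr=1 -> substrate=0 bound=2 product=7
t=9: arr=1 -> substrate=0 bound=2 product=8
t=10: arr=0 -> substrate=0 bound=1 product=9
t=11: arr=0 -> substrate=0 bound=0 product=10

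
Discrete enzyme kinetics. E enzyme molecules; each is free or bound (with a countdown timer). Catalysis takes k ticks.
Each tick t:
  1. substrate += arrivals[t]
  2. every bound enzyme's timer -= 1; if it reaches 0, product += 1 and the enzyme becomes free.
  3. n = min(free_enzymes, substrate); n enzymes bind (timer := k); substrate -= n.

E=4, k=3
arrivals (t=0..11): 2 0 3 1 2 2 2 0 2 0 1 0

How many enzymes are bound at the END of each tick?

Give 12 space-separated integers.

t=0: arr=2 -> substrate=0 bound=2 product=0
t=1: arr=0 -> substrate=0 bound=2 product=0
t=2: arr=3 -> substrate=1 bound=4 product=0
t=3: arr=1 -> substrate=0 bound=4 product=2
t=4: arr=2 -> substrate=2 bound=4 product=2
t=5: arr=2 -> substrate=2 bound=4 product=4
t=6: arr=2 -> substrate=2 bound=4 product=6
t=7: arr=0 -> substrate=2 bound=4 product=6
t=8: arr=2 -> substrate=2 bound=4 product=8
t=9: arr=0 -> substrate=0 bound=4 product=10
t=10: arr=1 -> substrate=1 bound=4 product=10
t=11: arr=0 -> substrate=0 bound=3 product=12

Answer: 2 2 4 4 4 4 4 4 4 4 4 3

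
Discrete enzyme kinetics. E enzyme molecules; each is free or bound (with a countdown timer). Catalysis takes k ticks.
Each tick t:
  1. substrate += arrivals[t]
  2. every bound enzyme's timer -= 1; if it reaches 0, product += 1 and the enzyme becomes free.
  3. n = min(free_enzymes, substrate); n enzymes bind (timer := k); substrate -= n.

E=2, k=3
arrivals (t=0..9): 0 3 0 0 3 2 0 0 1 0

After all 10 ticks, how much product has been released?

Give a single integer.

Answer: 4

Derivation:
t=0: arr=0 -> substrate=0 bound=0 product=0
t=1: arr=3 -> substrate=1 bound=2 product=0
t=2: arr=0 -> substrate=1 bound=2 product=0
t=3: arr=0 -> substrate=1 bound=2 product=0
t=4: arr=3 -> substrate=2 bound=2 product=2
t=5: arr=2 -> substrate=4 bound=2 product=2
t=6: arr=0 -> substrate=4 bound=2 product=2
t=7: arr=0 -> substrate=2 bound=2 product=4
t=8: arr=1 -> substrate=3 bound=2 product=4
t=9: arr=0 -> substrate=3 bound=2 product=4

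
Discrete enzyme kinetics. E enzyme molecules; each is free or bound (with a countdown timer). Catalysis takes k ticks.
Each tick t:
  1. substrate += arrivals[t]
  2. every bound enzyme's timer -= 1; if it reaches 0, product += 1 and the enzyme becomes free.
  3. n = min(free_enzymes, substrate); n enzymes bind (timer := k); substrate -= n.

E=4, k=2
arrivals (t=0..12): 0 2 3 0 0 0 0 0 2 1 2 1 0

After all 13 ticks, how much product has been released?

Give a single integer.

t=0: arr=0 -> substrate=0 bound=0 product=0
t=1: arr=2 -> substrate=0 bound=2 product=0
t=2: arr=3 -> substrate=1 bound=4 product=0
t=3: arr=0 -> substrate=0 bound=3 product=2
t=4: arr=0 -> substrate=0 bound=1 product=4
t=5: arr=0 -> substrate=0 bound=0 product=5
t=6: arr=0 -> substrate=0 bound=0 product=5
t=7: arr=0 -> substrate=0 bound=0 product=5
t=8: arr=2 -> substrate=0 bound=2 product=5
t=9: arr=1 -> substrate=0 bound=3 product=5
t=10: arr=2 -> substrate=0 bound=3 product=7
t=11: arr=1 -> substrate=0 bound=3 product=8
t=12: arr=0 -> substrate=0 bound=1 product=10

Answer: 10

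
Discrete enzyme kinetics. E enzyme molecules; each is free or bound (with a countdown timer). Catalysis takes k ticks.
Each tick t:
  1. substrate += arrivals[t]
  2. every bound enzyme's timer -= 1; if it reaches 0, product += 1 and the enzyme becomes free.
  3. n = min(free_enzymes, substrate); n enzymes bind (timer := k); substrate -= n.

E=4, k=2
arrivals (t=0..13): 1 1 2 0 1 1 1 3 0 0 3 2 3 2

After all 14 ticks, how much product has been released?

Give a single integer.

Answer: 14

Derivation:
t=0: arr=1 -> substrate=0 bound=1 product=0
t=1: arr=1 -> substrate=0 bound=2 product=0
t=2: arr=2 -> substrate=0 bound=3 product=1
t=3: arr=0 -> substrate=0 bound=2 product=2
t=4: arr=1 -> substrate=0 bound=1 product=4
t=5: arr=1 -> substrate=0 bound=2 product=4
t=6: arr=1 -> substrate=0 bound=2 product=5
t=7: arr=3 -> substrate=0 bound=4 product=6
t=8: arr=0 -> substrate=0 bound=3 product=7
t=9: arr=0 -> substrate=0 bound=0 product=10
t=10: arr=3 -> substrate=0 bound=3 product=10
t=11: arr=2 -> substrate=1 bound=4 product=10
t=12: arr=3 -> substrate=1 bound=4 product=13
t=13: arr=2 -> substrate=2 bound=4 product=14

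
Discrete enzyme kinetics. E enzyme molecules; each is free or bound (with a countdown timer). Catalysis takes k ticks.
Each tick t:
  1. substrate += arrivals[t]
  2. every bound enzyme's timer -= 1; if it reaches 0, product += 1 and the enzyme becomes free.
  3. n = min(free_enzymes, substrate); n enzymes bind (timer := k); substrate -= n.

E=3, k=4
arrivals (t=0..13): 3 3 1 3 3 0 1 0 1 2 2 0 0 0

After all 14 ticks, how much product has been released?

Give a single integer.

t=0: arr=3 -> substrate=0 bound=3 product=0
t=1: arr=3 -> substrate=3 bound=3 product=0
t=2: arr=1 -> substrate=4 bound=3 product=0
t=3: arr=3 -> substrate=7 bound=3 product=0
t=4: arr=3 -> substrate=7 bound=3 product=3
t=5: arr=0 -> substrate=7 bound=3 product=3
t=6: arr=1 -> substrate=8 bound=3 product=3
t=7: arr=0 -> substrate=8 bound=3 product=3
t=8: arr=1 -> substrate=6 bound=3 product=6
t=9: arr=2 -> substrate=8 bound=3 product=6
t=10: arr=2 -> substrate=10 bound=3 product=6
t=11: arr=0 -> substrate=10 bound=3 product=6
t=12: arr=0 -> substrate=7 bound=3 product=9
t=13: arr=0 -> substrate=7 bound=3 product=9

Answer: 9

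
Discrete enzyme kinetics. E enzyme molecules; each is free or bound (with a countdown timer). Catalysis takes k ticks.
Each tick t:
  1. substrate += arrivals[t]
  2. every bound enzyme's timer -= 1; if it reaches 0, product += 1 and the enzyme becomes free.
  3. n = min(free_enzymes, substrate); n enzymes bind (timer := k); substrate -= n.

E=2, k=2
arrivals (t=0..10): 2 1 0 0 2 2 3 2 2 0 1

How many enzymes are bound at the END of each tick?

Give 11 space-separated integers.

t=0: arr=2 -> substrate=0 bound=2 product=0
t=1: arr=1 -> substrate=1 bound=2 product=0
t=2: arr=0 -> substrate=0 bound=1 product=2
t=3: arr=0 -> substrate=0 bound=1 product=2
t=4: arr=2 -> substrate=0 bound=2 product=3
t=5: arr=2 -> substrate=2 bound=2 product=3
t=6: arr=3 -> substrate=3 bound=2 product=5
t=7: arr=2 -> substrate=5 bound=2 product=5
t=8: arr=2 -> substrate=5 bound=2 product=7
t=9: arr=0 -> substrate=5 bound=2 product=7
t=10: arr=1 -> substrate=4 bound=2 product=9

Answer: 2 2 1 1 2 2 2 2 2 2 2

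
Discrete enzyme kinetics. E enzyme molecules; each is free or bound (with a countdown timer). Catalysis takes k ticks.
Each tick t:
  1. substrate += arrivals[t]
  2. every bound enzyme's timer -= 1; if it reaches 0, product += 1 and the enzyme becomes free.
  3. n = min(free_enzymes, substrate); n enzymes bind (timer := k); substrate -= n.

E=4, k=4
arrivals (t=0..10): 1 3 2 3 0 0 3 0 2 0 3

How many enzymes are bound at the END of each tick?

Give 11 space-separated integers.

t=0: arr=1 -> substrate=0 bound=1 product=0
t=1: arr=3 -> substrate=0 bound=4 product=0
t=2: arr=2 -> substrate=2 bound=4 product=0
t=3: arr=3 -> substrate=5 bound=4 product=0
t=4: arr=0 -> substrate=4 bound=4 product=1
t=5: arr=0 -> substrate=1 bound=4 product=4
t=6: arr=3 -> substrate=4 bound=4 product=4
t=7: arr=0 -> substrate=4 bound=4 product=4
t=8: arr=2 -> substrate=5 bound=4 product=5
t=9: arr=0 -> substrate=2 bound=4 product=8
t=10: arr=3 -> substrate=5 bound=4 product=8

Answer: 1 4 4 4 4 4 4 4 4 4 4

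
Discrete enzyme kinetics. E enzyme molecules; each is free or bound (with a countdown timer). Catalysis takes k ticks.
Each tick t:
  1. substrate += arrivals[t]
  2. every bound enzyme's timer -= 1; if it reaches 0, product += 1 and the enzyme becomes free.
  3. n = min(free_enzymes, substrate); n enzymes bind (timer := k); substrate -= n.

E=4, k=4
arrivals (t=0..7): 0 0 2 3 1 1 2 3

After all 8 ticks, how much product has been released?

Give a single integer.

t=0: arr=0 -> substrate=0 bound=0 product=0
t=1: arr=0 -> substrate=0 bound=0 product=0
t=2: arr=2 -> substrate=0 bound=2 product=0
t=3: arr=3 -> substrate=1 bound=4 product=0
t=4: arr=1 -> substrate=2 bound=4 product=0
t=5: arr=1 -> substrate=3 bound=4 product=0
t=6: arr=2 -> substrate=3 bound=4 product=2
t=7: arr=3 -> substrate=4 bound=4 product=4

Answer: 4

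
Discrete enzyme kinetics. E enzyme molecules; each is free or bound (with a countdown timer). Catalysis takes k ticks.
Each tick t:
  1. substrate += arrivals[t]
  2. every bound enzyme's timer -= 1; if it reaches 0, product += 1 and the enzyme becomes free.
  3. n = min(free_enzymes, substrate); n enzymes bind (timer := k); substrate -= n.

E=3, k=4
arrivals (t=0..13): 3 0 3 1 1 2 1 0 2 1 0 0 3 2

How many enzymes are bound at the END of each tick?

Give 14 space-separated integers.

Answer: 3 3 3 3 3 3 3 3 3 3 3 3 3 3

Derivation:
t=0: arr=3 -> substrate=0 bound=3 product=0
t=1: arr=0 -> substrate=0 bound=3 product=0
t=2: arr=3 -> substrate=3 bound=3 product=0
t=3: arr=1 -> substrate=4 bound=3 product=0
t=4: arr=1 -> substrate=2 bound=3 product=3
t=5: arr=2 -> substrate=4 bound=3 product=3
t=6: arr=1 -> substrate=5 bound=3 product=3
t=7: arr=0 -> substrate=5 bound=3 product=3
t=8: arr=2 -> substrate=4 bound=3 product=6
t=9: arr=1 -> substrate=5 bound=3 product=6
t=10: arr=0 -> substrate=5 bound=3 product=6
t=11: arr=0 -> substrate=5 bound=3 product=6
t=12: arr=3 -> substrate=5 bound=3 product=9
t=13: arr=2 -> substrate=7 bound=3 product=9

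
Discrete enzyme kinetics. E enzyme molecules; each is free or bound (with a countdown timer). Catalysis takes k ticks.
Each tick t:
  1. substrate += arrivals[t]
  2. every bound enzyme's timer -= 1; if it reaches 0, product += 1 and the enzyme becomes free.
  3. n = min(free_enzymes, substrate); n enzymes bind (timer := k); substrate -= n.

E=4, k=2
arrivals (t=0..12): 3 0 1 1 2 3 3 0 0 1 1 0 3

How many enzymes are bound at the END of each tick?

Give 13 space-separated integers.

Answer: 3 3 1 2 3 4 4 4 2 1 2 1 3

Derivation:
t=0: arr=3 -> substrate=0 bound=3 product=0
t=1: arr=0 -> substrate=0 bound=3 product=0
t=2: arr=1 -> substrate=0 bound=1 product=3
t=3: arr=1 -> substrate=0 bound=2 product=3
t=4: arr=2 -> substrate=0 bound=3 product=4
t=5: arr=3 -> substrate=1 bound=4 product=5
t=6: arr=3 -> substrate=2 bound=4 product=7
t=7: arr=0 -> substrate=0 bound=4 product=9
t=8: arr=0 -> substrate=0 bound=2 product=11
t=9: arr=1 -> substrate=0 bound=1 product=13
t=10: arr=1 -> substrate=0 bound=2 product=13
t=11: arr=0 -> substrate=0 bound=1 product=14
t=12: arr=3 -> substrate=0 bound=3 product=15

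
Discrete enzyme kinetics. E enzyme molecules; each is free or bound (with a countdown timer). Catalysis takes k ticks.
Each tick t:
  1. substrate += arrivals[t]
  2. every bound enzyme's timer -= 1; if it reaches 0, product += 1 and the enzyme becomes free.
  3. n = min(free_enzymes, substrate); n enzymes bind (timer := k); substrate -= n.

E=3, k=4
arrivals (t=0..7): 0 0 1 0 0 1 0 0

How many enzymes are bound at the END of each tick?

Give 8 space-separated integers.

Answer: 0 0 1 1 1 2 1 1

Derivation:
t=0: arr=0 -> substrate=0 bound=0 product=0
t=1: arr=0 -> substrate=0 bound=0 product=0
t=2: arr=1 -> substrate=0 bound=1 product=0
t=3: arr=0 -> substrate=0 bound=1 product=0
t=4: arr=0 -> substrate=0 bound=1 product=0
t=5: arr=1 -> substrate=0 bound=2 product=0
t=6: arr=0 -> substrate=0 bound=1 product=1
t=7: arr=0 -> substrate=0 bound=1 product=1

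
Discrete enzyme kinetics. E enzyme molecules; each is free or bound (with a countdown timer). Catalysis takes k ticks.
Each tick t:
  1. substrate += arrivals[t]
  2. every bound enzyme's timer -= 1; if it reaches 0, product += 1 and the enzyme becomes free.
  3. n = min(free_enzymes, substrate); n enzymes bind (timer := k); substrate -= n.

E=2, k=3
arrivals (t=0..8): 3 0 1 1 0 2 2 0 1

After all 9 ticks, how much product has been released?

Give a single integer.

Answer: 4

Derivation:
t=0: arr=3 -> substrate=1 bound=2 product=0
t=1: arr=0 -> substrate=1 bound=2 product=0
t=2: arr=1 -> substrate=2 bound=2 product=0
t=3: arr=1 -> substrate=1 bound=2 product=2
t=4: arr=0 -> substrate=1 bound=2 product=2
t=5: arr=2 -> substrate=3 bound=2 product=2
t=6: arr=2 -> substrate=3 bound=2 product=4
t=7: arr=0 -> substrate=3 bound=2 product=4
t=8: arr=1 -> substrate=4 bound=2 product=4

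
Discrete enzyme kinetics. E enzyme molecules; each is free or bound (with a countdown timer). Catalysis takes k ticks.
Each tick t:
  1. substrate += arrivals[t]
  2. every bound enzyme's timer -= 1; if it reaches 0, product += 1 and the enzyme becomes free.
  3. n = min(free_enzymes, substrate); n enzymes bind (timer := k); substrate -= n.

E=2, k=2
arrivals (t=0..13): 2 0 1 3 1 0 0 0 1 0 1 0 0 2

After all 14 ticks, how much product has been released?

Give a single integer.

t=0: arr=2 -> substrate=0 bound=2 product=0
t=1: arr=0 -> substrate=0 bound=2 product=0
t=2: arr=1 -> substrate=0 bound=1 product=2
t=3: arr=3 -> substrate=2 bound=2 product=2
t=4: arr=1 -> substrate=2 bound=2 product=3
t=5: arr=0 -> substrate=1 bound=2 product=4
t=6: arr=0 -> substrate=0 bound=2 product=5
t=7: arr=0 -> substrate=0 bound=1 product=6
t=8: arr=1 -> substrate=0 bound=1 product=7
t=9: arr=0 -> substrate=0 bound=1 product=7
t=10: arr=1 -> substrate=0 bound=1 product=8
t=11: arr=0 -> substrate=0 bound=1 product=8
t=12: arr=0 -> substrate=0 bound=0 product=9
t=13: arr=2 -> substrate=0 bound=2 product=9

Answer: 9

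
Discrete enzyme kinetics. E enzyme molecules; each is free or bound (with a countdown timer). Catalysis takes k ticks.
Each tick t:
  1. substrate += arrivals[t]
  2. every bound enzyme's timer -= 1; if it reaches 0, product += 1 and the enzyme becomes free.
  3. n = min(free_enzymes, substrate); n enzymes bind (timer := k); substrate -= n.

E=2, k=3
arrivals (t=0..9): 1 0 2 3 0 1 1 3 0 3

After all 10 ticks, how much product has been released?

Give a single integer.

Answer: 5

Derivation:
t=0: arr=1 -> substrate=0 bound=1 product=0
t=1: arr=0 -> substrate=0 bound=1 product=0
t=2: arr=2 -> substrate=1 bound=2 product=0
t=3: arr=3 -> substrate=3 bound=2 product=1
t=4: arr=0 -> substrate=3 bound=2 product=1
t=5: arr=1 -> substrate=3 bound=2 product=2
t=6: arr=1 -> substrate=3 bound=2 product=3
t=7: arr=3 -> substrate=6 bound=2 product=3
t=8: arr=0 -> substrate=5 bound=2 product=4
t=9: arr=3 -> substrate=7 bound=2 product=5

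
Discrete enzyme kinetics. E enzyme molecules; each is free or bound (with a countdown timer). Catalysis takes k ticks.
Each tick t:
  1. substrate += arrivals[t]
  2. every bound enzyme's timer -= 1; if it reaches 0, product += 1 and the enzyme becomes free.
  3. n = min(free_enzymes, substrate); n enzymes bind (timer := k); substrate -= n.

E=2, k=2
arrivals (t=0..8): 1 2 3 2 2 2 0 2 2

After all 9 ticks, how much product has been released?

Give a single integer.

t=0: arr=1 -> substrate=0 bound=1 product=0
t=1: arr=2 -> substrate=1 bound=2 product=0
t=2: arr=3 -> substrate=3 bound=2 product=1
t=3: arr=2 -> substrate=4 bound=2 product=2
t=4: arr=2 -> substrate=5 bound=2 product=3
t=5: arr=2 -> substrate=6 bound=2 product=4
t=6: arr=0 -> substrate=5 bound=2 product=5
t=7: arr=2 -> substrate=6 bound=2 product=6
t=8: arr=2 -> substrate=7 bound=2 product=7

Answer: 7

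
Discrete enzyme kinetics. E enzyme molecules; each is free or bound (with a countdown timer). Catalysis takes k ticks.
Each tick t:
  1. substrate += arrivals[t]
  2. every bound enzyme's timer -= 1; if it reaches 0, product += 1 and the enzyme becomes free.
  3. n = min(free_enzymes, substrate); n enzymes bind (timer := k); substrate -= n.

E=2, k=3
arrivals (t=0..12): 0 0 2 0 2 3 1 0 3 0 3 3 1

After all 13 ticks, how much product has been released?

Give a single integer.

t=0: arr=0 -> substrate=0 bound=0 product=0
t=1: arr=0 -> substrate=0 bound=0 product=0
t=2: arr=2 -> substrate=0 bound=2 product=0
t=3: arr=0 -> substrate=0 bound=2 product=0
t=4: arr=2 -> substrate=2 bound=2 product=0
t=5: arr=3 -> substrate=3 bound=2 product=2
t=6: arr=1 -> substrate=4 bound=2 product=2
t=7: arr=0 -> substrate=4 bound=2 product=2
t=8: arr=3 -> substrate=5 bound=2 product=4
t=9: arr=0 -> substrate=5 bound=2 product=4
t=10: arr=3 -> substrate=8 bound=2 product=4
t=11: arr=3 -> substrate=9 bound=2 product=6
t=12: arr=1 -> substrate=10 bound=2 product=6

Answer: 6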